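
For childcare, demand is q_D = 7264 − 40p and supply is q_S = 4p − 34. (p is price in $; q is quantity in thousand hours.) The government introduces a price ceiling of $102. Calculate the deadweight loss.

$8972.84 thousand

In inverse form: demand p = 181.6 − 0.025q, supply p = 8.5 + 0.25q.
Competitive equilibrium: 181.6 − 0.025q = 8.5 + 0.25q → q* = 629.4545, p* = 165.8636.
At the ceiling p = 102, quantity supplied = (102 − 8.5)/0.25 = 374.
Willingness to pay at q' = 374: 181.6 − 0.025·374 = 172.25.
Δq = 629.4545 − 374 = 255.4545; wedge = 172.25 − 102 = 70.25.
DWL = ½ × 255.4545 × 70.25 = $8972.84 thousand.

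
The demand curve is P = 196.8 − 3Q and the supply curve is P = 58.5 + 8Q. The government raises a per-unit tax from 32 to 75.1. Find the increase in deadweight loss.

Competitive equilibrium: 196.8 − 3Q = 58.5 + 8Q → Q* = 12.5727, P* = 159.0818.
For a per-unit tax t: ΔQ = t/11, so DWL = ½·t·(t/11) = t²/22.
At t = 32: DWL = 46.545. At t = 75.1: DWL = 256.364.
Increase = 256.364 − 46.545 = 209.82.

209.82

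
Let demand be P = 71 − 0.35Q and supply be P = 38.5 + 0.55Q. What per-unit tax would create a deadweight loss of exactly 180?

18

Competitive equilibrium: 71 − 0.35Q = 38.5 + 0.55Q → Q* = 36.1111, P* = 58.3611.
A tax t gives ΔQ = t/0.9 and wedge t, so DWL = t²/1.8.
t²/1.8 = 180 → t² = 324 → t = 18.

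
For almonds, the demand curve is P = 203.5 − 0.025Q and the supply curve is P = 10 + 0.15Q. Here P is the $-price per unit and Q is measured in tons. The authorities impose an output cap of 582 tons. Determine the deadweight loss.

Competitive equilibrium: 203.5 − 0.025Q = 10 + 0.15Q → Q* = 1105.7143, P* = 175.8571.
At Q = 582: demand price = 203.5 − 0.025·582 = 188.95; supply price = 10 + 0.15·582 = 97.3.
ΔQ = 1105.7143 − 582 = 523.7143; wedge = 188.95 − 97.3 = 91.65.
DWL = ½ × 523.7143 × 91.65 = $23999.21.

$23999.21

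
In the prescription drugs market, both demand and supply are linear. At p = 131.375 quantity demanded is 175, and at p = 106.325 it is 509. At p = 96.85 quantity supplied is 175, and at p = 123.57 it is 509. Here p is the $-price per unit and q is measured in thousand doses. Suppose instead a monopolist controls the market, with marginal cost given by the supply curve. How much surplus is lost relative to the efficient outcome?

$1303.68 thousand

Demand slope = (106.325 − 131.375)/(509 − 175) = −0.075, so p = 144.5 − 0.075q.
Supply slope = (123.57 − 96.85)/(509 − 175) = 0.08, so p = 82.85 + 0.08q.
Competitive equilibrium: 144.5 − 0.075q = 82.85 + 0.08q → q* = 397.7419, p* = 114.6694.
Marginal revenue: MR = 144.5 − 0.15q. Set MR = MC: 144.5 − 0.15q = 82.85 + 0.08q → q_m = 268.0435.
Price p_m = 144.5 − 0.075·268.0435 = 124.3967; MC(q_m) = 82.85 + 0.08·268.0435 = 104.2935.
Competitive q* = 397.7419, so Δq = 129.6984; wedge = 124.3967 − 104.2935 = 20.1032.
DWL = ½ × 129.6984 × 20.1032 = $1303.68 thousand.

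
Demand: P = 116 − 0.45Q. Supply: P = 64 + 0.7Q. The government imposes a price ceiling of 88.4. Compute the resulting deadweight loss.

61.72

Competitive equilibrium: 116 − 0.45Q = 64 + 0.7Q → Q* = 45.2174, P* = 95.6522.
At the ceiling P = 88.4, quantity supplied = (88.4 − 64)/0.7 = 34.8571.
Willingness to pay at Q' = 34.8571: 116 − 0.45·34.8571 = 100.3143.
ΔQ = 45.2174 − 34.8571 = 10.3603; wedge = 100.3143 − 88.4 = 11.9143.
Welfare loss = ½ × 10.3603 × 11.9143 = 61.72.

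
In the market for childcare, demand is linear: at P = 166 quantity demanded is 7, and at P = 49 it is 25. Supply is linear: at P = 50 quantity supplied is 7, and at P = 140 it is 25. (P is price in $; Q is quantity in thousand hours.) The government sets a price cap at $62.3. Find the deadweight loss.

Demand slope = (49 − 166)/(25 − 7) = −6.5, so P = 211.5 − 6.5Q.
Supply slope = (140 − 50)/(25 − 7) = 5, so P = 15 + 5Q.
Competitive equilibrium: 211.5 − 6.5Q = 15 + 5Q → Q* = 17.087, P* = 100.4348.
At the ceiling P = 62.3, quantity supplied = (62.3 − 15)/5 = 9.46.
Willingness to pay at Q' = 9.46: 211.5 − 6.5·9.46 = 150.01.
ΔQ = 17.087 − 9.46 = 7.627; wedge = 150.01 − 62.3 = 87.71.
Welfare loss = ½ × 7.627 × 87.71 = $334.48 thousand.

$334.48 thousand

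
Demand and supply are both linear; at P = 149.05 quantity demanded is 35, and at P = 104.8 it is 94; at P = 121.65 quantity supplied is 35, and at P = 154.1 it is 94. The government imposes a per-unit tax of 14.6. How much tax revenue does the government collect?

654.75

Demand slope = (104.8 − 149.05)/(94 − 35) = −0.75, so P = 175.3 − 0.75Q.
Supply slope = (154.1 − 121.65)/(94 − 35) = 0.55, so P = 102.4 + 0.55Q.
Competitive equilibrium: 175.3 − 0.75Q = 102.4 + 0.55Q → Q* = 56.0769, P* = 133.2423.
With the tax, the buyer price exceeds the seller price by 14.6: (175.3 − 0.75Q) − (102.4 + 0.55Q) = 14.6 → Q' = 44.8462.
Tax revenue = 14.6 × 44.8462 = 654.75.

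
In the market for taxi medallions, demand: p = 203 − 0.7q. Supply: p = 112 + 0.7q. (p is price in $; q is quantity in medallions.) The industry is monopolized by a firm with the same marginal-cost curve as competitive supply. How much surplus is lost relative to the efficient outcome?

Competitive equilibrium: 203 − 0.7q = 112 + 0.7q → q* = 65, p* = 157.5.
Marginal revenue: MR = 203 − 1.4q. Set MR = MC: 203 − 1.4q = 112 + 0.7q → q_m = 43.3333.
Price p_m = 203 − 0.7·43.3333 = 172.6667; MC(q_m) = 112 + 0.7·43.3333 = 142.3333.
Competitive q* = 65, so Δq = 21.6667; wedge = 172.6667 − 142.3333 = 30.3334.
Deadweight loss = ½ × 21.6667 × 30.3334 = $328.61.

$328.61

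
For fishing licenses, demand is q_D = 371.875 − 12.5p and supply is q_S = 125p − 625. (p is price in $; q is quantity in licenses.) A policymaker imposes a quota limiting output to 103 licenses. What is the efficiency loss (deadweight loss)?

In inverse form: demand p = 29.75 − 0.08q, supply p = 5 + 0.008q.
Competitive equilibrium: 29.75 − 0.08q = 5 + 0.008q → q* = 281.25, p* = 7.25.
At q = 103: demand price = 29.75 − 0.08·103 = 21.51; supply price = 5 + 0.008·103 = 5.824.
Δq = 281.25 − 103 = 178.25; wedge = 21.51 − 5.824 = 15.686.
Deadweight loss = ½ × 178.25 × 15.686 = $1398.01.

$1398.01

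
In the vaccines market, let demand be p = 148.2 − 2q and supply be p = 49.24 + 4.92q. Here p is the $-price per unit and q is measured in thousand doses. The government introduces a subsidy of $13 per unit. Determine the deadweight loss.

$12.21 thousand

Competitive equilibrium: 148.2 − 2q = 49.24 + 4.92q → q* = 14.3006, p* = 119.5988.
The subsidy lowers effective supply by 13: p = 36.24 + 4.92q.
New quantity: 148.2 − 2q = 36.24 + 4.92q → q' = 16.1792.
Overproduction Δq = 16.1792 − 14.3006 = 1.8786; wedge = subsidy = 13.
DWL = ½ × 1.8786 × 13 = $12.21 thousand.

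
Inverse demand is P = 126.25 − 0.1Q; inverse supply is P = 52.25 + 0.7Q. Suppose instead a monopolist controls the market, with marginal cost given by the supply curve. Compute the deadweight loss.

Competitive equilibrium: 126.25 − 0.1Q = 52.25 + 0.7Q → Q* = 92.5, P* = 117.
Marginal revenue: MR = 126.25 − 0.2Q. Set MR = MC: 126.25 − 0.2Q = 52.25 + 0.7Q → Q_m = 82.2222.
Price P_m = 126.25 − 0.1·82.2222 = 118.0278; MC(Q_m) = 52.25 + 0.7·82.2222 = 109.8055.
Competitive Q* = 92.5, so ΔQ = 10.2778; wedge = 118.0278 − 109.8055 = 8.2223.
Deadweight loss = ½ × 10.2778 × 8.2223 = 42.25.

42.25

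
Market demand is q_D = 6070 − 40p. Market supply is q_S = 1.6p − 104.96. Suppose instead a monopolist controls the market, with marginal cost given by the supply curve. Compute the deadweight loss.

7.83

In inverse form: demand p = 151.75 − 0.025q, supply p = 65.6 + 0.625q.
Competitive equilibrium: 151.75 − 0.025q = 65.6 + 0.625q → q* = 132.5385, p* = 148.4365.
Marginal revenue: MR = 151.75 − 0.05q. Set MR = MC: 151.75 − 0.05q = 65.6 + 0.625q → q_m = 127.6296.
Price p_m = 151.75 − 0.025·127.6296 = 148.5593; MC(q_m) = 65.6 + 0.625·127.6296 = 145.3685.
Competitive q* = 132.5385, so Δq = 4.9089; wedge = 148.5593 − 145.3685 = 3.1908.
Welfare loss = ½ × 4.9089 × 3.1908 = 7.83.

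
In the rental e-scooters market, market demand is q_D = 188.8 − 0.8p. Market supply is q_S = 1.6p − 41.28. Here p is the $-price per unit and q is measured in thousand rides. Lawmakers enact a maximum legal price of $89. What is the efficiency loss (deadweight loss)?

$113.16 thousand

In inverse form: demand p = 236 − 1.25q, supply p = 25.8 + 0.625q.
Competitive equilibrium: 236 − 1.25q = 25.8 + 0.625q → q* = 112.1067, p* = 95.8667.
At the ceiling p = 89, quantity supplied = (89 − 25.8)/0.625 = 101.12.
Willingness to pay at q' = 101.12: 236 − 1.25·101.12 = 109.6.
Δq = 112.1067 − 101.12 = 10.9867; wedge = 109.6 − 89 = 20.6.
DWL = ½ × 10.9867 × 20.6 = $113.16 thousand.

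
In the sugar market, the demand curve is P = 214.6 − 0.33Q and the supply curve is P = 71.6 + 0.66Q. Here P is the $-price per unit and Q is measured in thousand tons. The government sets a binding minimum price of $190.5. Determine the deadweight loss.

Competitive equilibrium: 214.6 − 0.33Q = 71.6 + 0.66Q → Q* = 144.4444, P* = 166.9333.
At the floor P = 190.5, quantity demanded = (214.6 − 190.5)/0.33 = 73.0303.
Sellers' marginal cost at Q' = 73.0303: 71.6 + 0.66·73.0303 = 119.8.
ΔQ = 144.4444 − 73.0303 = 71.4141; wedge = 190.5 − 119.8 = 70.7.
DWL = ½ × 71.4141 × 70.7 = $2524.49 thousand.

$2524.49 thousand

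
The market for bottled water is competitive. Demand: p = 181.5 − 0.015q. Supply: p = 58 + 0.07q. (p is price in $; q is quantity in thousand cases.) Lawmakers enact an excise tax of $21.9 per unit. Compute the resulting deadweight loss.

Competitive equilibrium: 181.5 − 0.015q = 58 + 0.07q → q* = 1452.9412, p* = 159.7059.
With the tax, the buyer price exceeds the seller price by 21.9: (181.5 − 0.015q) − (58 + 0.07q) = 21.9 → q' = 1195.2941.
Δq = 1452.9412 − 1195.2941 = 257.6471; the wedge equals the tax, 21.9.
Deadweight loss = ½ × 257.6471 × 21.9 = $2821.24 thousand.

$2821.24 thousand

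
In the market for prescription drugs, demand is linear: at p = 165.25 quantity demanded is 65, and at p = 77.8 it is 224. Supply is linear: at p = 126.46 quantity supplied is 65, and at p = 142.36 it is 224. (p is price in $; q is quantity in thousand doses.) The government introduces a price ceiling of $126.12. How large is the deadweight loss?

$1293.08 thousand

Demand slope = (77.8 − 165.25)/(224 − 65) = −0.55, so p = 201 − 0.55q.
Supply slope = (142.36 − 126.46)/(224 − 65) = 0.1, so p = 119.96 + 0.1q.
Competitive equilibrium: 201 − 0.55q = 119.96 + 0.1q → q* = 124.6769, p* = 132.4277.
At the ceiling p = 126.12, quantity supplied = (126.12 − 119.96)/0.1 = 61.6.
Willingness to pay at q' = 61.6: 201 − 0.55·61.6 = 167.12.
Δq = 124.6769 − 61.6 = 63.0769; wedge = 167.12 − 126.12 = 41.
DWL = ½ × 63.0769 × 41 = $1293.08 thousand.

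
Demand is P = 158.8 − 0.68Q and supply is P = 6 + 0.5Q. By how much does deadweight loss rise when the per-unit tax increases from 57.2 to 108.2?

Competitive equilibrium: 158.8 − 0.68Q = 6 + 0.5Q → Q* = 129.4915, P* = 70.7458.
For a per-unit tax t: ΔQ = t/1.18, so DWL = ½·t·(t/1.18) = t²/2.36.
At t = 57.2: DWL = 1386.373. At t = 108.2: DWL = 4960.695.
Increase = 4960.695 − 1386.373 = 3574.32.

3574.32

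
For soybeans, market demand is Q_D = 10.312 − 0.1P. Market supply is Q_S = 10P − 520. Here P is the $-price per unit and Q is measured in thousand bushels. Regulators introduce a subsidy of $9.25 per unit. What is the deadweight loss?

In inverse form: demand P = 103.12 − 10Q, supply P = 52 + 0.1Q.
Competitive equilibrium: 103.12 − 10Q = 52 + 0.1Q → Q* = 5.0614, P* = 52.5061.
The subsidy lowers effective supply by 9.25: P = 42.75 + 0.1Q.
New quantity: 103.12 − 10Q = 42.75 + 0.1Q → Q' = 5.9772.
Overproduction ΔQ = 5.9772 − 5.0614 = 0.9158; wedge = subsidy = 9.25.
Welfare loss = ½ × 0.9158 × 9.25 = $4.24 thousand.

$4.24 thousand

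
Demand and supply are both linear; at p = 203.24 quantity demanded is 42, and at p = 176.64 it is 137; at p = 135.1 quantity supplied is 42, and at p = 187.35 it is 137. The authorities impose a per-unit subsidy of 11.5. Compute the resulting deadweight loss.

79.67

Demand slope = (176.64 − 203.24)/(137 − 42) = −0.28, so p = 215 − 0.28q.
Supply slope = (187.35 − 135.1)/(137 − 42) = 0.55, so p = 112 + 0.55q.
Competitive equilibrium: 215 − 0.28q = 112 + 0.55q → q* = 124.0964, p* = 180.253.
The subsidy lowers effective supply by 11.5: p = 100.5 + 0.55q.
New quantity: 215 − 0.28q = 100.5 + 0.55q → q' = 137.9518.
Overproduction Δq = 137.9518 − 124.0964 = 13.8554; wedge = subsidy = 11.5.
Welfare loss = ½ × 13.8554 × 11.5 = 79.67.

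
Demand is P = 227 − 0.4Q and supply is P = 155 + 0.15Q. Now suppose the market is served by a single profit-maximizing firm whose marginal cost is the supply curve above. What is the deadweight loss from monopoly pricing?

Competitive equilibrium: 227 − 0.4Q = 155 + 0.15Q → Q* = 130.9091, P* = 174.6364.
Marginal revenue: MR = 227 − 0.8Q. Set MR = MC: 227 − 0.8Q = 155 + 0.15Q → Q_m = 75.7895.
Price P_m = 227 − 0.4·75.7895 = 196.6842; MC(Q_m) = 155 + 0.15·75.7895 = 166.3684.
Competitive Q* = 130.9091, so ΔQ = 55.1196; wedge = 196.6842 − 166.3684 = 30.3158.
Deadweight loss = ½ × 55.1196 × 30.3158 = 835.50.

835.50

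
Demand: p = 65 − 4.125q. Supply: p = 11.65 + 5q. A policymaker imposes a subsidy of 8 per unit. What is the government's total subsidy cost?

Competitive equilibrium: 65 − 4.125q = 11.65 + 5q → q* = 5.8466, p* = 40.8829.
The subsidy lowers effective supply by 8: p = 3.65 + 5q.
New quantity: 65 − 4.125q = 3.65 + 5q → q' = 6.7233.
Total subsidy cost = 8 × 6.7233 = 53.79.

53.79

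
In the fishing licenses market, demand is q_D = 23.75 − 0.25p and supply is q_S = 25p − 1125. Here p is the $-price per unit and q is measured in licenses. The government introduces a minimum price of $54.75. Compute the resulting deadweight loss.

In inverse form: demand p = 95 − 4q, supply p = 45 + 0.04q.
Competitive equilibrium: 95 − 4q = 45 + 0.04q → q* = 12.3762, p* = 45.495.
At the floor p = 54.75, quantity demanded = (95 − 54.75)/4 = 10.0625.
Sellers' marginal cost at q' = 10.0625: 45 + 0.04·10.0625 = 45.4025.
Δq = 12.3762 − 10.0625 = 2.3137; wedge = 54.75 − 45.4025 = 9.3475.
DWL = ½ × 2.3137 × 9.3475 = $10.81.

$10.81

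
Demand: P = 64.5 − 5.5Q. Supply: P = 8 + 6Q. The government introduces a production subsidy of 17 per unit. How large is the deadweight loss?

Competitive equilibrium: 64.5 − 5.5Q = 8 + 6Q → Q* = 4.913, P* = 37.4783.
The subsidy lowers effective supply by 17: P = 6Q − 9.
New quantity: 64.5 − 5.5Q = 6Q − 9 → Q' = 6.3913.
Overproduction ΔQ = 6.3913 − 4.913 = 1.4783; wedge = subsidy = 17.
The triangle = ½ × 1.4783 × 17 = 12.57.

12.57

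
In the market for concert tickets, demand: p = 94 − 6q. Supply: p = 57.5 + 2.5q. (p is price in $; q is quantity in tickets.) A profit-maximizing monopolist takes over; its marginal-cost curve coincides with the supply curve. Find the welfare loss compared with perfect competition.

Competitive equilibrium: 94 − 6q = 57.5 + 2.5q → q* = 4.2941, p* = 68.2353.
Marginal revenue: MR = 94 − 12q. Set MR = MC: 94 − 12q = 57.5 + 2.5q → q_m = 2.5172.
Price p_m = 94 − 6·2.5172 = 78.8968; MC(q_m) = 57.5 + 2.5·2.5172 = 63.793.
Competitive q* = 4.2941, so Δq = 1.7769; wedge = 78.8968 − 63.793 = 15.1038.
Welfare loss = ½ × 1.7769 × 15.1038 = $13.42.

$13.42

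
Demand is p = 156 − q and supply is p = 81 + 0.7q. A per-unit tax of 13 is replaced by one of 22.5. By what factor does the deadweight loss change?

2.996

Competitive equilibrium: 156 − q = 81 + 0.7q → q* = 44.1176, p* = 111.8824.
For a per-unit tax t: Δq = t/1.7, so DWL = ½·t·(t/1.7) = t²/3.4.
At t = 13: DWL = 49.706. At t = 22.5: DWL = 148.897.
Ratio = (22.5/13)² = 2.996.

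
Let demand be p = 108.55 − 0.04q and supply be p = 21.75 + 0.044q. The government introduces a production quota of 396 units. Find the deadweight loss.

Competitive equilibrium: 108.55 − 0.04q = 21.75 + 0.044q → q* = 1033.3333, p* = 67.2167.
At q = 396: demand price = 108.55 − 0.04·396 = 92.71; supply price = 21.75 + 0.044·396 = 39.174.
Δq = 1033.3333 − 396 = 637.3333; wedge = 92.71 − 39.174 = 53.536.
The triangle = ½ × 637.3333 × 53.536 = 17060.14.

17060.14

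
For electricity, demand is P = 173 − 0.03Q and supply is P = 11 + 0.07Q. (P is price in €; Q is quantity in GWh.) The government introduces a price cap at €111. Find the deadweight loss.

€1832.24

Competitive equilibrium: 173 − 0.03Q = 11 + 0.07Q → Q* = 1620, P* = 124.4.
At the ceiling P = 111, quantity supplied = (111 − 11)/0.07 = 1428.571429.
Willingness to pay at Q' = 1428.571429: 173 − 0.03·1428.571429 = 130.142857.
ΔQ = 1620 − 1428.571429 = 191.428571; wedge = 130.142857 − 111 = 19.142857.
The triangle = ½ × 191.428571 × 19.142857 = €1832.24.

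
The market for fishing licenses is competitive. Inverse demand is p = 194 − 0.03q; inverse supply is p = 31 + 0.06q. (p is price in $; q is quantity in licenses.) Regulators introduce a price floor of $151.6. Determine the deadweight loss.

$7120.22

Competitive equilibrium: 194 − 0.03q = 31 + 0.06q → q* = 1811.1111, p* = 139.6667.
At the floor p = 151.6, quantity demanded = (194 − 151.6)/0.03 = 1413.3333.
Sellers' marginal cost at q' = 1413.3333: 31 + 0.06·1413.3333 = 115.8.
Δq = 1811.1111 − 1413.3333 = 397.7778; wedge = 151.6 − 115.8 = 35.8.
The triangle = ½ × 397.7778 × 35.8 = $7120.22.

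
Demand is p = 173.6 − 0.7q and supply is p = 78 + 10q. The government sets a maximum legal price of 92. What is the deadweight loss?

Competitive equilibrium: 173.6 − 0.7q = 78 + 10q → q* = 8.9346, p* = 167.3458.
At the ceiling p = 92, quantity supplied = (92 − 78)/10 = 1.4.
Willingness to pay at q' = 1.4: 173.6 − 0.7·1.4 = 172.62.
Δq = 8.9346 − 1.4 = 7.5346; wedge = 172.62 − 92 = 80.62.
Welfare loss = ½ × 7.5346 × 80.62 = 303.72.

303.72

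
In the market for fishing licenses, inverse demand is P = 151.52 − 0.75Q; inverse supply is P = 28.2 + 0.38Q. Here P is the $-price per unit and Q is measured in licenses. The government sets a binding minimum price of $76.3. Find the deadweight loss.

$44.15

Competitive equilibrium: 151.52 − 0.75Q = 28.2 + 0.38Q → Q* = 109.1327, P* = 69.6704.
At the floor P = 76.3, quantity demanded = (151.52 − 76.3)/0.75 = 100.2933.
Sellers' marginal cost at Q' = 100.2933: 28.2 + 0.38·100.2933 = 66.3115.
ΔQ = 109.1327 − 100.2933 = 8.8394; wedge = 76.3 − 66.3115 = 9.9885.
Welfare loss = ½ × 8.8394 × 9.9885 = $44.15.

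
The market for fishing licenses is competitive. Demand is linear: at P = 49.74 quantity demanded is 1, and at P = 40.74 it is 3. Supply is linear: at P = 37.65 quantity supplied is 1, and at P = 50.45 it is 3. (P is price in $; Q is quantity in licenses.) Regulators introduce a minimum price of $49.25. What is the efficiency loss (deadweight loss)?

$5.45

Demand slope = (40.74 − 49.74)/(3 − 1) = −4.5, so P = 54.24 − 4.5Q.
Supply slope = (50.45 − 37.65)/(3 − 1) = 6.4, so P = 31.25 + 6.4Q.
Competitive equilibrium: 54.24 − 4.5Q = 31.25 + 6.4Q → Q* = 2.1092, P* = 44.7487.
At the floor P = 49.25, quantity demanded = (54.24 − 49.25)/4.5 = 1.1089.
Sellers' marginal cost at Q' = 1.1089: 31.25 + 6.4·1.1089 = 38.347.
ΔQ = 2.1092 − 1.1089 = 1.0003; wedge = 49.25 − 38.347 = 10.903.
DWL = ½ × 1.0003 × 10.903 = $5.45.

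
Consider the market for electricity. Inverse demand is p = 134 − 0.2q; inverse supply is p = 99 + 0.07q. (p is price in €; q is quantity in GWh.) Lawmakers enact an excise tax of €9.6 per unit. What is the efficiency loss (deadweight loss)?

€170.67

Competitive equilibrium: 134 − 0.2q = 99 + 0.07q → q* = 129.6296, p* = 108.0741.
With the tax, the buyer price exceeds the seller price by 9.6: (134 − 0.2q) − (99 + 0.07q) = 9.6 → q' = 94.0741.
Δq = 129.6296 − 94.0741 = 35.5555; the wedge equals the tax, 9.6.
Deadweight loss = ½ × 35.5555 × 9.6 = €170.67.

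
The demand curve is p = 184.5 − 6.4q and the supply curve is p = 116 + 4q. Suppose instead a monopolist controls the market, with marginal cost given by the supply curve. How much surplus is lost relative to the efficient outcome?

32.74

Competitive equilibrium: 184.5 − 6.4q = 116 + 4q → q* = 6.5865, p* = 142.3462.
Marginal revenue: MR = 184.5 − 12.8q. Set MR = MC: 184.5 − 12.8q = 116 + 4q → q_m = 4.0774.
Price p_m = 184.5 − 6.4·4.0774 = 158.4046; MC(q_m) = 116 + 4·4.0774 = 132.3096.
Competitive q* = 6.5865, so Δq = 2.5091; wedge = 158.4046 − 132.3096 = 26.095.
Welfare loss = ½ × 2.5091 × 26.095 = 32.74.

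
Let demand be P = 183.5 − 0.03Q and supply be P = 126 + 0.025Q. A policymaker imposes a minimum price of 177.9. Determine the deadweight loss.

Competitive equilibrium: 183.5 − 0.03Q = 126 + 0.025Q → Q* = 1045.45455, P* = 152.13636.
At the floor P = 177.9, quantity demanded = (183.5 − 177.9)/0.03 = 186.66667.
Sellers' marginal cost at Q' = 186.66667: 126 + 0.025·186.66667 = 130.66667.
ΔQ = 1045.45455 − 186.66667 = 858.78788; wedge = 177.9 − 130.66667 = 47.23333.
Welfare loss = ½ × 858.78788 × 47.23333 = 20281.71.

20281.71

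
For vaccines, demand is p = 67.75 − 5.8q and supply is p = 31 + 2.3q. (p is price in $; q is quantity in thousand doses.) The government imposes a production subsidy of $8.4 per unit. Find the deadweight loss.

$4.36 thousand

Competitive equilibrium: 67.75 − 5.8q = 31 + 2.3q → q* = 4.537, p* = 41.4352.
The subsidy lowers effective supply by 8.4: p = 22.6 + 2.3q.
New quantity: 67.75 − 5.8q = 22.6 + 2.3q → q' = 5.5741.
Overproduction Δq = 5.5741 − 4.537 = 1.0371; wedge = subsidy = 8.4.
The triangle = ½ × 1.0371 × 8.4 = $4.36 thousand.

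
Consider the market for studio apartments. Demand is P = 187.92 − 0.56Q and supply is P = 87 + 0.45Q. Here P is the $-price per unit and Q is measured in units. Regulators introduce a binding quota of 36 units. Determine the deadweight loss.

$2063.36

Competitive equilibrium: 187.92 − 0.56Q = 87 + 0.45Q → Q* = 99.9208, P* = 131.9644.
At Q = 36: demand price = 187.92 − 0.56·36 = 167.76; supply price = 87 + 0.45·36 = 103.2.
ΔQ = 99.9208 − 36 = 63.9208; wedge = 167.76 − 103.2 = 64.56.
Deadweight loss = ½ × 63.9208 × 64.56 = $2063.36.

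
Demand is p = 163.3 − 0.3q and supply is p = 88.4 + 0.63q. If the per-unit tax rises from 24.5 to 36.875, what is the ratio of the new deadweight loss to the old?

2.265

Competitive equilibrium: 163.3 − 0.3q = 88.4 + 0.63q → q* = 80.5376, p* = 139.1387.
For a per-unit tax t: Δq = t/0.93, so DWL = ½·t·(t/0.93) = t²/1.86.
At t = 24.5: DWL = 322.715. At t = 36.875: DWL = 731.057.
Ratio = (36.875/24.5)² = 2.265.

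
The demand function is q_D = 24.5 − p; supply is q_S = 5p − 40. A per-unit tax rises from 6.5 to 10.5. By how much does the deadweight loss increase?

28.33

In inverse form: demand p = 24.5 − q, supply p = 8 + 0.2q.
Competitive equilibrium: 24.5 − q = 8 + 0.2q → q* = 13.75, p* = 10.75.
For a per-unit tax t: Δq = t/1.2, so DWL = ½·t·(t/1.2) = t²/2.4.
At t = 6.5: DWL = 17.604. At t = 10.5: DWL = 45.938.
Increase = 45.938 − 17.604 = 28.33.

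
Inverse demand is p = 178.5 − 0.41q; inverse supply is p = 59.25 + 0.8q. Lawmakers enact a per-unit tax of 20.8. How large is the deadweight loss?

Competitive equilibrium: 178.5 − 0.41q = 59.25 + 0.8q → q* = 98.5537, p* = 138.093.
With the tax, the buyer price exceeds the seller price by 20.8: (178.5 − 0.41q) − (59.25 + 0.8q) = 20.8 → q' = 81.3636.
Δq = 98.5537 − 81.3636 = 17.1901; the wedge equals the tax, 20.8.
DWL = ½ × 17.1901 × 20.8 = 178.78.

178.78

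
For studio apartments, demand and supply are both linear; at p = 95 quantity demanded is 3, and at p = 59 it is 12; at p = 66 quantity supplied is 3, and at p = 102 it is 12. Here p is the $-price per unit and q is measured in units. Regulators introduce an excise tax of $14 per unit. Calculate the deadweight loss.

Demand slope = (59 − 95)/(12 − 3) = −4, so p = 107 − 4q.
Supply slope = (102 − 66)/(12 − 3) = 4, so p = 54 + 4q.
Competitive equilibrium: 107 − 4q = 54 + 4q → q* = 6.625, p* = 80.5.
With the tax, the buyer price exceeds the seller price by 14: (107 − 4q) − (54 + 4q) = 14 → q' = 4.875.
Δq = 6.625 − 4.875 = 1.75; the wedge equals the tax, 14.
Welfare loss = ½ × 1.75 × 14 = $12.25.

$12.25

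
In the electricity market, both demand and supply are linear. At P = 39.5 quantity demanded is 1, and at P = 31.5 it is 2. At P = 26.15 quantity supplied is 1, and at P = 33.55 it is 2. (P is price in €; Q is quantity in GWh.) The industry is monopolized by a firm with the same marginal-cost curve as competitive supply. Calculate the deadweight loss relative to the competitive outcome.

€3.14

Demand slope = (31.5 − 39.5)/(2 − 1) = −8, so P = 47.5 − 8Q.
Supply slope = (33.55 − 26.15)/(2 − 1) = 7.4, so P = 18.75 + 7.4Q.
Competitive equilibrium: 47.5 − 8Q = 18.75 + 7.4Q → Q* = 1.8669, P* = 32.5649.
Marginal revenue: MR = 47.5 − 16Q. Set MR = MC: 47.5 − 16Q = 18.75 + 7.4Q → Q_m = 1.2286.
Price P_m = 47.5 − 8·1.2286 = 37.6712; MC(Q_m) = 18.75 + 7.4·1.2286 = 27.8416.
Competitive Q* = 1.8669, so ΔQ = 0.6383; wedge = 37.6712 − 27.8416 = 9.8296.
The triangle = ½ × 0.6383 × 9.8296 = €3.14.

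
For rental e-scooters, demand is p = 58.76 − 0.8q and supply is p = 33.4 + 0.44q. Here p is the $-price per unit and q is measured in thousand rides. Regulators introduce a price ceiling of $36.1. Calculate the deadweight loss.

Competitive equilibrium: 58.76 − 0.8q = 33.4 + 0.44q → q* = 20.4516, p* = 42.3987.
At the ceiling p = 36.1, quantity supplied = (36.1 − 33.4)/0.44 = 6.1364.
Willingness to pay at q' = 6.1364: 58.76 − 0.8·6.1364 = 53.8509.
Δq = 20.4516 − 6.1364 = 14.3152; wedge = 53.8509 − 36.1 = 17.7509.
DWL = ½ × 14.3152 × 17.7509 = $127.05 thousand.

$127.05 thousand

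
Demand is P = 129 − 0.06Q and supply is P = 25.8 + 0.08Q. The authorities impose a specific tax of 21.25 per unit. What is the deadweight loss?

Competitive equilibrium: 129 − 0.06Q = 25.8 + 0.08Q → Q* = 737.1429, P* = 84.7714.
With the tax, the buyer price exceeds the seller price by 21.25: (129 − 0.06Q) − (25.8 + 0.08Q) = 21.25 → Q' = 585.3571.
ΔQ = 737.1429 − 585.3571 = 151.7858; the wedge equals the tax, 21.25.
Deadweight loss = ½ × 151.7858 × 21.25 = 1612.72.

1612.72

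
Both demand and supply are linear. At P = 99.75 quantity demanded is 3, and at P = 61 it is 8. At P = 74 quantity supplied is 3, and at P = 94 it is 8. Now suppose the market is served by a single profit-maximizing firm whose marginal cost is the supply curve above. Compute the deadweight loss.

Demand slope = (61 − 99.75)/(8 − 3) = −7.75, so P = 123 − 7.75Q.
Supply slope = (94 − 74)/(8 − 3) = 4, so P = 62 + 4Q.
Competitive equilibrium: 123 − 7.75Q = 62 + 4Q → Q* = 5.1915, P* = 82.766.
Marginal revenue: MR = 123 − 15.5Q. Set MR = MC: 123 − 15.5Q = 62 + 4Q → Q_m = 3.1282.
Price P_m = 123 − 7.75·3.1282 = 98.7565; MC(Q_m) = 62 + 4·3.1282 = 74.5128.
Competitive Q* = 5.1915, so ΔQ = 2.0633; wedge = 98.7565 − 74.5128 = 24.2437.
Deadweight loss = ½ × 2.0633 × 24.2437 = 25.01.

25.01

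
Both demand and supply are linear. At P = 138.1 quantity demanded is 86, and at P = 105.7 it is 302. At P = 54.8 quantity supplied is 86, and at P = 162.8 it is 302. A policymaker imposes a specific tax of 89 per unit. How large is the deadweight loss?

6093.08

Demand slope = (105.7 − 138.1)/(302 − 86) = −0.15, so P = 151 − 0.15Q.
Supply slope = (162.8 − 54.8)/(302 − 86) = 0.5, so P = 11.8 + 0.5Q.
Competitive equilibrium: 151 − 0.15Q = 11.8 + 0.5Q → Q* = 214.15385, P* = 118.87692.
With the tax, the buyer price exceeds the seller price by 89: (151 − 0.15Q) − (11.8 + 0.5Q) = 89 → Q' = 77.23077.
ΔQ = 214.15385 − 77.23077 = 136.92308; the wedge equals the tax, 89.
Welfare loss = ½ × 136.92308 × 89 = 6093.08.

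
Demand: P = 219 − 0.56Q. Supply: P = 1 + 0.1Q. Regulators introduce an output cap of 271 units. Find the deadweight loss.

Competitive equilibrium: 219 − 0.56Q = 1 + 0.1Q → Q* = 330.303, P* = 34.0303.
At Q = 271: demand price = 219 − 0.56·271 = 67.24; supply price = 1 + 0.1·271 = 28.1.
ΔQ = 330.303 − 271 = 59.303; wedge = 67.24 − 28.1 = 39.14.
DWL = ½ × 59.303 × 39.14 = 1160.56.

1160.56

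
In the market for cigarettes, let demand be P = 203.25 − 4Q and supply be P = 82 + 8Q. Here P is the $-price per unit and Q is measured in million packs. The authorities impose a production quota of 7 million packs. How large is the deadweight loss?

$57.82 million

Competitive equilibrium: 203.25 − 4Q = 82 + 8Q → Q* = 10.1042, P* = 162.8333.
At Q = 7: demand price = 203.25 − 4·7 = 175.25; supply price = 82 + 8·7 = 138.
ΔQ = 10.1042 − 7 = 3.1042; wedge = 175.25 − 138 = 37.25.
Welfare loss = ½ × 3.1042 × 37.25 = $57.82 million.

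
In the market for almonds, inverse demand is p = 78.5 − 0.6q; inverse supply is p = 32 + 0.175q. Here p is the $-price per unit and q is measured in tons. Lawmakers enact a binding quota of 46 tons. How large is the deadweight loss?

Competitive equilibrium: 78.5 − 0.6q = 32 + 0.175q → q* = 60, p* = 42.5.
At q = 46: demand price = 78.5 − 0.6·46 = 50.9; supply price = 32 + 0.175·46 = 40.05.
Δq = 60 − 46 = 14; wedge = 50.9 − 40.05 = 10.85.
The triangle = ½ × 14 × 10.85 = $75.95.

$75.95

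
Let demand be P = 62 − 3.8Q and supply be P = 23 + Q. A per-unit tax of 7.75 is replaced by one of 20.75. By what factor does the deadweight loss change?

7.169

Competitive equilibrium: 62 − 3.8Q = 23 + Q → Q* = 8.125, P* = 31.125.
For a per-unit tax t: ΔQ = t/4.8, so DWL = ½·t·(t/4.8) = t²/9.6.
At t = 7.75: DWL = 6.257. At t = 20.75: DWL = 44.850.
Ratio = (20.75/7.75)² = 7.169.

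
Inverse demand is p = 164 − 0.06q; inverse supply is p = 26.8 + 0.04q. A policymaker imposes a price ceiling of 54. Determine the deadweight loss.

Competitive equilibrium: 164 − 0.06q = 26.8 + 0.04q → q* = 1372, p* = 81.68.
At the ceiling p = 54, quantity supplied = (54 − 26.8)/0.04 = 680.
Willingness to pay at q' = 680: 164 − 0.06·680 = 123.2.
Δq = 1372 − 680 = 692; wedge = 123.2 − 54 = 69.2.
The triangle = ½ × 692 × 69.2 = 23943.20.

23943.20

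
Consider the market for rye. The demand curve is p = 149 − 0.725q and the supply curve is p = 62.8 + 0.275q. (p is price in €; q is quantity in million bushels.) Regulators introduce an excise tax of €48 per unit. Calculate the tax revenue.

Competitive equilibrium: 149 − 0.725q = 62.8 + 0.275q → q* = 86.2, p* = 86.505.
With the tax, the buyer price exceeds the seller price by 48: (149 − 0.725q) − (62.8 + 0.275q) = 48 → q' = 38.2.
Tax revenue = 48 × 38.2 = €1833.60 million.

€1833.60 million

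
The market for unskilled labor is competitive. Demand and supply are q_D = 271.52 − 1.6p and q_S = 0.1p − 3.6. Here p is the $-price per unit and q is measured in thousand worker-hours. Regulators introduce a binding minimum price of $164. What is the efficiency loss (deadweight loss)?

$63.73 thousand

In inverse form: demand p = 169.7 − 0.625q, supply p = 36 + 10q.
Competitive equilibrium: 169.7 − 0.625q = 36 + 10q → q* = 12.5835, p* = 161.8353.
At the floor p = 164, quantity demanded = (169.7 − 164)/0.625 = 9.12.
Sellers' marginal cost at q' = 9.12: 36 + 10·9.12 = 127.2.
Δq = 12.5835 − 9.12 = 3.4635; wedge = 164 − 127.2 = 36.8.
The triangle = ½ × 3.4635 × 36.8 = $63.73 thousand.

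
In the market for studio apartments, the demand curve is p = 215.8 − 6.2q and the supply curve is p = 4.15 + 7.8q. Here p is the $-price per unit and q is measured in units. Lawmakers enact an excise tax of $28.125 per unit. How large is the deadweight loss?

$28.25

Competitive equilibrium: 215.8 − 6.2q = 4.15 + 7.8q → q* = 15.1179, p* = 122.0693.
With the tax, the buyer price exceeds the seller price by 28.125: (215.8 − 6.2q) − (4.15 + 7.8q) = 28.125 → q' = 13.1089.
Δq = 15.1179 − 13.1089 = 2.009; the wedge equals the tax, 28.125.
Welfare loss = ½ × 2.009 × 28.125 = $28.25.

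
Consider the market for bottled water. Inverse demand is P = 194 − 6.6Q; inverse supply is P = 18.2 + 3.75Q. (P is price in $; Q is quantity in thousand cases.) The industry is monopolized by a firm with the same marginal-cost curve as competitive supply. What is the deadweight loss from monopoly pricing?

$226.37 thousand

Competitive equilibrium: 194 − 6.6Q = 18.2 + 3.75Q → Q* = 16.9855, P* = 81.8957.
Marginal revenue: MR = 194 − 13.2Q. Set MR = MC: 194 − 13.2Q = 18.2 + 3.75Q → Q_m = 10.3717.
Price P_m = 194 − 6.6·10.3717 = 125.5468; MC(Q_m) = 18.2 + 3.75·10.3717 = 57.0939.
Competitive Q* = 16.9855, so ΔQ = 6.6138; wedge = 125.5468 − 57.0939 = 68.4529.
The triangle = ½ × 6.6138 × 68.4529 = $226.37 thousand.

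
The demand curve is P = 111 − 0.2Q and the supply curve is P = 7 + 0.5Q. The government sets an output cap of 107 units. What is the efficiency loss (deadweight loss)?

Competitive equilibrium: 111 − 0.2Q = 7 + 0.5Q → Q* = 148.5714, P* = 81.2857.
At Q = 107: demand price = 111 − 0.2·107 = 89.6; supply price = 7 + 0.5·107 = 60.5.
ΔQ = 148.5714 − 107 = 41.5714; wedge = 89.6 − 60.5 = 29.1.
Welfare loss = ½ × 41.5714 × 29.1 = 604.86.

604.86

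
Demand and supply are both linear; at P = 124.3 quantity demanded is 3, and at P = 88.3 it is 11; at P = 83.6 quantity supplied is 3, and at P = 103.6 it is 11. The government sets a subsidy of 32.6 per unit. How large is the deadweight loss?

75.91

Demand slope = (88.3 − 124.3)/(11 − 3) = −4.5, so P = 137.8 − 4.5Q.
Supply slope = (103.6 − 83.6)/(11 − 3) = 2.5, so P = 76.1 + 2.5Q.
Competitive equilibrium: 137.8 − 4.5Q = 76.1 + 2.5Q → Q* = 8.8143, P* = 98.1357.
The subsidy lowers effective supply by 32.6: P = 43.5 + 2.5Q.
New quantity: 137.8 − 4.5Q = 43.5 + 2.5Q → Q' = 13.4714.
Overproduction ΔQ = 13.4714 − 8.8143 = 4.6571; wedge = subsidy = 32.6.
DWL = ½ × 4.6571 × 32.6 = 75.91.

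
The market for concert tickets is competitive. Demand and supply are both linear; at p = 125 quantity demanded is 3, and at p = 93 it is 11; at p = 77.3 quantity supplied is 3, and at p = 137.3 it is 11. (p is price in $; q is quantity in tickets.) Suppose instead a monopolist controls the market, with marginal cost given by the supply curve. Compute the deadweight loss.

Demand slope = (93 − 125)/(11 − 3) = −4, so p = 137 − 4q.
Supply slope = (137.3 − 77.3)/(11 − 3) = 7.5, so p = 54.8 + 7.5q.
Competitive equilibrium: 137 − 4q = 54.8 + 7.5q → q* = 7.1478, p* = 108.4087.
Marginal revenue: MR = 137 − 8q. Set MR = MC: 137 − 8q = 54.8 + 7.5q → q_m = 5.3032.
Price p_m = 137 − 4·5.3032 = 115.7872; MC(q_m) = 54.8 + 7.5·5.3032 = 94.574.
Competitive q* = 7.1478, so Δq = 1.8446; wedge = 115.7872 − 94.574 = 21.2132.
Deadweight loss = ½ × 1.8446 × 21.2132 = $19.56.

$19.56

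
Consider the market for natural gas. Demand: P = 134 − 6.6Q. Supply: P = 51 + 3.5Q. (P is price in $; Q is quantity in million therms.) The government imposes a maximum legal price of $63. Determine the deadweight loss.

$115.83 million

Competitive equilibrium: 134 − 6.6Q = 51 + 3.5Q → Q* = 8.2178, P* = 79.7624.
At the ceiling P = 63, quantity supplied = (63 − 51)/3.5 = 3.4286.
Willingness to pay at Q' = 3.4286: 134 − 6.6·3.4286 = 111.3712.
ΔQ = 8.2178 − 3.4286 = 4.7892; wedge = 111.3712 − 63 = 48.3712.
DWL = ½ × 4.7892 × 48.3712 = $115.83 million.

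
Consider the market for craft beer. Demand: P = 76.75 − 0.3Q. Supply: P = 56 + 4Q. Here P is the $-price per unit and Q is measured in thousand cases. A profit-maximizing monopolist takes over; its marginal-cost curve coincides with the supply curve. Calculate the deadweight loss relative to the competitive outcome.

Competitive equilibrium: 76.75 − 0.3Q = 56 + 4Q → Q* = 4.8256, P* = 75.3023.
Marginal revenue: MR = 76.75 − 0.6Q. Set MR = MC: 76.75 − 0.6Q = 56 + 4Q → Q_m = 4.5109.
Price P_m = 76.75 − 0.3·4.5109 = 75.3967; MC(Q_m) = 56 + 4·4.5109 = 74.0436.
Competitive Q* = 4.8256, so ΔQ = 0.3147; wedge = 75.3967 − 74.0436 = 1.3531.
Welfare loss = ½ × 0.3147 × 1.3531 = $0.21 thousand.

$0.21 thousand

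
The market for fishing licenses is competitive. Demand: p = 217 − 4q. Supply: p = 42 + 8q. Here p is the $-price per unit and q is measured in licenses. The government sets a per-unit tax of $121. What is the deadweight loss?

$610.04

Competitive equilibrium: 217 − 4q = 42 + 8q → q* = 14.5833, p* = 158.6667.
With the tax, the buyer price exceeds the seller price by 121: (217 − 4q) − (42 + 8q) = 121 → q' = 4.5.
Δq = 14.5833 − 4.5 = 10.0833; the wedge equals the tax, 121.
DWL = ½ × 10.0833 × 121 = $610.04.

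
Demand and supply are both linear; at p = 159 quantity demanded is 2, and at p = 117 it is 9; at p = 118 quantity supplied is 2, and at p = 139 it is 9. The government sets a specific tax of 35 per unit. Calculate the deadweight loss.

Demand slope = (117 − 159)/(9 − 2) = −6, so p = 171 − 6q.
Supply slope = (139 − 118)/(9 − 2) = 3, so p = 112 + 3q.
Competitive equilibrium: 171 − 6q = 112 + 3q → q* = 6.5556, p* = 131.6667.
With the tax, the buyer price exceeds the seller price by 35: (171 − 6q) − (112 + 3q) = 35 → q' = 2.6667.
Δq = 6.5556 − 2.6667 = 3.8889; the wedge equals the tax, 35.
Welfare loss = ½ × 3.8889 × 35 = 68.06.

68.06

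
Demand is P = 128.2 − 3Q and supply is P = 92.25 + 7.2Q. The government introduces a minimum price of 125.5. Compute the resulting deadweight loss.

Competitive equilibrium: 128.2 − 3Q = 92.25 + 7.2Q → Q* = 3.5245, P* = 117.6265.
At the floor P = 125.5, quantity demanded = (128.2 − 125.5)/3 = 0.9.
Sellers' marginal cost at Q' = 0.9: 92.25 + 7.2·0.9 = 98.73.
ΔQ = 3.5245 − 0.9 = 2.6245; wedge = 125.5 − 98.73 = 26.77.
The triangle = ½ × 2.6245 × 26.77 = 35.13.

35.13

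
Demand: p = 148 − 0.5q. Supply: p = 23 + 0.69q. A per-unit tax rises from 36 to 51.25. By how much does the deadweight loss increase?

559.06

Competitive equilibrium: 148 − 0.5q = 23 + 0.69q → q* = 105.042, p* = 95.479.
For a per-unit tax t: Δq = t/1.19, so DWL = ½·t·(t/1.19) = t²/2.38.
At t = 36: DWL = 544.538. At t = 51.25: DWL = 1103.598.
Increase = 1103.598 − 544.538 = 559.06.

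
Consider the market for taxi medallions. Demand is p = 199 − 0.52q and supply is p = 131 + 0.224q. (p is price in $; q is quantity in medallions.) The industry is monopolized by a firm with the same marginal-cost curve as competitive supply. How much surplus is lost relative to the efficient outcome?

$525.93

Competitive equilibrium: 199 − 0.52q = 131 + 0.224q → q* = 91.3978, p* = 151.4731.
Marginal revenue: MR = 199 − 1.04q. Set MR = MC: 199 − 1.04q = 131 + 0.224q → q_m = 53.7975.
Price p_m = 199 − 0.52·53.7975 = 171.0253; MC(q_m) = 131 + 0.224·53.7975 = 143.0506.
Competitive q* = 91.3978, so Δq = 37.6003; wedge = 171.0253 − 143.0506 = 27.9747.
The triangle = ½ × 37.6003 × 27.9747 = $525.93.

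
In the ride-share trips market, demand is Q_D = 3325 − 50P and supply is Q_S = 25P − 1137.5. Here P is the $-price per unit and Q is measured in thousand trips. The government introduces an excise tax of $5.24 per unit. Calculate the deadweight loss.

$228.81 thousand

In inverse form: demand P = 66.5 − 0.02Q, supply P = 45.5 + 0.04Q.
Competitive equilibrium: 66.5 − 0.02Q = 45.5 + 0.04Q → Q* = 350, P* = 59.5.
With the tax, the buyer price exceeds the seller price by 5.24: (66.5 − 0.02Q) − (45.5 + 0.04Q) = 5.24 → Q' = 262.6667.
ΔQ = 350 − 262.6667 = 87.3333; the wedge equals the tax, 5.24.
DWL = ½ × 87.3333 × 5.24 = $228.81 thousand.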